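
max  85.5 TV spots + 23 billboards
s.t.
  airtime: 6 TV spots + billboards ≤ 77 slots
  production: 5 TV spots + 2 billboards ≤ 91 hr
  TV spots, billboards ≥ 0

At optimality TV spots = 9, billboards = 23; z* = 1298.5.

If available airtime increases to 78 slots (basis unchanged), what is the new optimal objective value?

1306.5

Both airtime and production are binding at x*.
From A_Bᵀ y = c: 6·y_airtime + 5·y_production = 85.5; 1·y_airtime + 2·y_production = 23.
This yields shadow prices y_airtime = 8, y_production = 7.5.
Δz = y_airtime·Δb = 8 × (1) = 8, so new z* = 1298.5 + 8 = 1306.5.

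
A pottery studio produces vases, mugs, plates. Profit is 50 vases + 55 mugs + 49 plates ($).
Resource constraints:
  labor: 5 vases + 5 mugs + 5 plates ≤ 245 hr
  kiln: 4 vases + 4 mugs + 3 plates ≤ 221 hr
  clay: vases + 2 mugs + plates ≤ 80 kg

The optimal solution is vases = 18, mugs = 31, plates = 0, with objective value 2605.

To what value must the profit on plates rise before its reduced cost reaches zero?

50

Check each constraint at x*: labor 245/245 (tight); kiln 196/221 (slack 25); clay 80/80 (tight).
By complementary slackness, y = 0 for the non-binding constraint.
Dual feasibility on the basic columns requires 5·y_labor + 1·y_clay = 50, 5·y_labor + 2·y_clay = 55.
→ y_labor = 9 and y_clay = 5.
plates enters the basis when its profit ≥ yᵀa₃ = 9·5 + 5·1 = 50.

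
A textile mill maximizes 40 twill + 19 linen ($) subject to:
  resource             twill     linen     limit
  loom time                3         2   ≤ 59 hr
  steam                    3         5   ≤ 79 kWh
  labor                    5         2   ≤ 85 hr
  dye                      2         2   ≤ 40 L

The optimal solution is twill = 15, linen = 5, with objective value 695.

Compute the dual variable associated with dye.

Binding: labor and dye. Non-binding: loom time (4 unused), steam (9 unused).
By complementary slackness, y = 0 for the non-binding constraints.
Dual feasibility on the basic columns requires 5·y_labor + 2·y_dye = 40, 2·y_labor + 2·y_dye = 19.
This yields shadow prices y_labor = 7, y_dye = 2.5.
Shadow price of dye = 2.5.

2.5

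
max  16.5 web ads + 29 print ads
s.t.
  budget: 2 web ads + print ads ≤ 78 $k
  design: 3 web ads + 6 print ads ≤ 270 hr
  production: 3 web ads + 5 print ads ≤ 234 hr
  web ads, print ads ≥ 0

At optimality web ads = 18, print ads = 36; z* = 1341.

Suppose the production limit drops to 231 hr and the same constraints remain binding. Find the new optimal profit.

1329

Binding: design and production. Non-binding: budget (6 unused).
By complementary slackness, y = 0 for the non-binding constraint.
From A_Bᵀ y = c: 3·y_design + 3·y_production = 16.5; 6·y_design + 5·y_production = 29.
Solving: y_design = 1.5, y_production = 4.
Δz = y_production·Δb = 4 × (-3) = -12, so new z* = 1341 − 12 = 1329.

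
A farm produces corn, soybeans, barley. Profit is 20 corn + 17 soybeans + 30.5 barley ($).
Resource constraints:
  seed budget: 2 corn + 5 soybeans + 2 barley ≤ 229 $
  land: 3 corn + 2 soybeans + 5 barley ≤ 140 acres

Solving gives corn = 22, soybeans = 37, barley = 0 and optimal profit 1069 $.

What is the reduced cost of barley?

At the optimum: seed budget uses 229 of 229 (binding); land uses 140 of 140 (binding).
Dual feasibility on the basic columns requires 2·y_seed budget + 3·y_land = 20, 5·y_seed budget + 2·y_land = 17.
→ y_seed budget = 1 and y_land = 6.
Reduced cost of barley: c₃ − yᵀa₃ = 30.5 − (1·2 + 6·5) = 30.5 − 32 = -1.5.

-1.5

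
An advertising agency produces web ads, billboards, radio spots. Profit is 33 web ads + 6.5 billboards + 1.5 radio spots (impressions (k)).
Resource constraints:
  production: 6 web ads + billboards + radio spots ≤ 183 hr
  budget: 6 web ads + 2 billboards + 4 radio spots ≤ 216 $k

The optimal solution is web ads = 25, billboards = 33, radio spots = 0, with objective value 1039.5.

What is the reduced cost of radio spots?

Check each constraint at x*: production 183/183 (tight); budget 216/216 (tight).
Dual feasibility on the basic columns requires 6·y_production + 6·y_budget = 33, 1·y_production + 2·y_budget = 6.5.
This yields shadow prices y_production = 4.5, y_budget = 1.
Reduced cost of radio spots: c₃ − yᵀa₃ = 1.5 − (4.5·1 + 1·4) = 1.5 − 8.5 = -7.

-7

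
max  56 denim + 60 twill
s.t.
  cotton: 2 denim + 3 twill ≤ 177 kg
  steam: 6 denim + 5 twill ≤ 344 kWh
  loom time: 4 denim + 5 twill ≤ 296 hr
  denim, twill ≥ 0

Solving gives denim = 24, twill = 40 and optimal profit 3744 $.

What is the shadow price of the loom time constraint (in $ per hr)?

8

Binding: steam and loom time. Non-binding: cotton (9 unused).
Since cotton is not tight, its dual is 0.
From A_Bᵀ y = c: 6·y_steam + 4·y_loom time = 56; 5·y_steam + 5·y_loom time = 60.
→ y_steam = 4 and y_loom time = 8.
Shadow price of loom time = 8.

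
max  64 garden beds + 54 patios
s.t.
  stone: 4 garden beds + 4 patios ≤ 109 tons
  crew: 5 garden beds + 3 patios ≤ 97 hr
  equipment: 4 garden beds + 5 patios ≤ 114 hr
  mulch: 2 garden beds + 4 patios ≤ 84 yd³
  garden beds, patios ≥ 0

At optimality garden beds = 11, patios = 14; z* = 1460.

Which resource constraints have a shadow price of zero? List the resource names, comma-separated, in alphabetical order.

stone: 100/109 (slack 9)
crew: 97/97 (binding)
equipment: 114/114 (binding)
mulch: 78/84 (slack 6)
By complementary slackness, a constraint with positive slack has shadow price 0 → mulch, stone.

mulch, stone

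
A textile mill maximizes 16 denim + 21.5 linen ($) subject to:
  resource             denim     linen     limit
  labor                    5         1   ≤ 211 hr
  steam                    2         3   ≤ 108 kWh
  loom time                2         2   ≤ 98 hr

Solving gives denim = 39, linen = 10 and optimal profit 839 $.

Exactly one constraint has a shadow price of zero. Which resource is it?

labor

labor: 205/211 (slack 6)
steam: 108/108 (binding)
loom time: 98/98 (binding)
By complementary slackness, a constraint with positive slack has shadow price 0 → labor.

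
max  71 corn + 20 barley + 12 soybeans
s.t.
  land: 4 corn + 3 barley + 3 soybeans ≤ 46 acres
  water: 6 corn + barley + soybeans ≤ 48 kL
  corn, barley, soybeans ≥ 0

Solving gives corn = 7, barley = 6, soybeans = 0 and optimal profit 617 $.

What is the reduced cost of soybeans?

-8

At the optimum: land uses 46 of 46 (binding); water uses 48 of 48 (binding).
The binding rows give the dual system: 4·y_land + 6·y_water = 71 and 3·y_land + 1·y_water = 20.
→ y_land = 3.5 and y_water = 9.5.
Reduced cost of soybeans: c₃ − yᵀa₃ = 12 − (3.5·3 + 9.5·1) = 12 − 20 = -8.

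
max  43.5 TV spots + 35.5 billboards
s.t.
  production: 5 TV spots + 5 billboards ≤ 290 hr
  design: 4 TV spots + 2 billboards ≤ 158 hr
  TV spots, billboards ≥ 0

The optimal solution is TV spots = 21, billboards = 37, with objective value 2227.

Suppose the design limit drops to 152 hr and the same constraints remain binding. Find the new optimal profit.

Check each constraint at x*: production 290/290 (tight); design 158/158 (tight).
From A_Bᵀ y = c: 5·y_production + 4·y_design = 43.5; 5·y_production + 2·y_design = 35.5.
This yields shadow prices y_production = 5.5, y_design = 4.
Δz = y_design·Δb = 4 × (-6) = -24, so new z* = 2227 − 24 = 2203.

2203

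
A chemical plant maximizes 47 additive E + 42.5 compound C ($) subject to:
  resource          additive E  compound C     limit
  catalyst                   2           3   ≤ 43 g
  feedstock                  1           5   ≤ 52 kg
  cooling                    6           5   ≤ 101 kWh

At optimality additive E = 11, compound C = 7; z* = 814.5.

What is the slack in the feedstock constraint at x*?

feedstock used = 1·11 + 5·7 = 46; slack = 52 − 46 = 6.

6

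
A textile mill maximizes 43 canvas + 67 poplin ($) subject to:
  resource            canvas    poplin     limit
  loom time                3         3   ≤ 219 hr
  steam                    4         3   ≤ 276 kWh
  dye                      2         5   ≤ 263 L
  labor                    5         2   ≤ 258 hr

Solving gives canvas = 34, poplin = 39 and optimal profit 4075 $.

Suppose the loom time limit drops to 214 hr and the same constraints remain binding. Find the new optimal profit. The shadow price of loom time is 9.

4030

Δb = -5, so new z* = 4075 + (9)·(-5) = 4075 − 45 = 4030.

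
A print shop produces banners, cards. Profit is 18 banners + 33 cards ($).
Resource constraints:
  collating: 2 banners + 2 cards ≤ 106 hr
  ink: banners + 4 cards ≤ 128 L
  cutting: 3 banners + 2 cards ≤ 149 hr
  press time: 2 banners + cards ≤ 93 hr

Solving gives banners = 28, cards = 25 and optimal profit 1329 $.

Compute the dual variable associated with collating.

6.5

At the optimum: collating uses 106 of 106 (binding); ink uses 128 of 128 (binding); cutting uses 134 of 149 (slack = 15); press time uses 81 of 93 (slack = 12).
Since cutting, press time are not tight, their duals are 0.
The binding rows give the dual system: 2·y_collating + 1·y_ink = 18 and 2·y_collating + 4·y_ink = 33.
This yields shadow prices y_collating = 6.5, y_ink = 5.
Shadow price of collating = 6.5.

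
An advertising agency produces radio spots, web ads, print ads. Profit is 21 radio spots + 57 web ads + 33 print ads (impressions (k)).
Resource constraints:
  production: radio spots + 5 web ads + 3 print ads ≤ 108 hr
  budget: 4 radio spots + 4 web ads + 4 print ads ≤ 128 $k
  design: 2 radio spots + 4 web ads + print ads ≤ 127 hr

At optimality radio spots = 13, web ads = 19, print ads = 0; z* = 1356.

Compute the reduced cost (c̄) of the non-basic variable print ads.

-6

At the optimum: production uses 108 of 108 (binding); budget uses 128 of 128 (binding); design uses 102 of 127 (slack = 25).
Slack constraints have shadow price 0 (complementary slackness).
From A_Bᵀ y = c: 1·y_production + 4·y_budget = 21; 5·y_production + 4·y_budget = 57.
This yields shadow prices y_production = 9, y_budget = 3.
Reduced cost of print ads: c₃ − yᵀa₃ = 33 − (9·3 + 3·4) = 33 − 39 = -6.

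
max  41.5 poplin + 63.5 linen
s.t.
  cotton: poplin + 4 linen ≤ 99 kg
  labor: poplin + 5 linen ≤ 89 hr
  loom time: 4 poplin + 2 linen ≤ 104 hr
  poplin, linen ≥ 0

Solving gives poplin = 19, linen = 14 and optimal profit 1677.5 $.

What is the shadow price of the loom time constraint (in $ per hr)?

8

At the optimum: cotton uses 75 of 99 (slack = 24); labor uses 89 of 89 (binding); loom time uses 104 of 104 (binding).
Since cotton is not tight, its dual is 0.
Dual feasibility on the basic columns requires 1·y_labor + 4·y_loom time = 41.5, 5·y_labor + 2·y_loom time = 63.5.
This yields shadow prices y_labor = 9.5, y_loom time = 8.
Shadow price of loom time = 8.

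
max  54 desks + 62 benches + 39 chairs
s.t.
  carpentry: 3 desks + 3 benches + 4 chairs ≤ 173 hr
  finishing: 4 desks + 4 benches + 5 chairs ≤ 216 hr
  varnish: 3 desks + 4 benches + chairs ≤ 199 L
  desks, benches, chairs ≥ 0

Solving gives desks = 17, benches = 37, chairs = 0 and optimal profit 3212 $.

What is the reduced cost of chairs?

Check each constraint at x*: carpentry 162/173 (slack 11); finishing 216/216 (tight); varnish 199/199 (tight).
Since carpentry is not tight, its dual is 0.
Dual feasibility on the basic columns requires 4·y_finishing + 3·y_varnish = 54, 4·y_finishing + 4·y_varnish = 62.
This yields shadow prices y_finishing = 7.5, y_varnish = 8.
Reduced cost of chairs: c₃ − yᵀa₃ = 39 − (7.5·5 + 8·1) = 39 − 45.5 = -6.5.

-6.5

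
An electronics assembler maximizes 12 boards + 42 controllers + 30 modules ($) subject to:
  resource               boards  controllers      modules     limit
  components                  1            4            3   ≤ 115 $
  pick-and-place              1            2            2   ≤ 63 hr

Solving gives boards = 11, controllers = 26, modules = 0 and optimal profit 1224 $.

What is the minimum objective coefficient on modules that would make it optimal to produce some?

At the optimum: components uses 115 of 115 (binding); pick-and-place uses 63 of 63 (binding).
The binding rows give the dual system: 1·y_components + 1·y_pick-and-place = 12 and 4·y_components + 2·y_pick-and-place = 42.
→ y_components = 9 and y_pick-and-place = 3.
modules enters the basis when its profit ≥ yᵀa₃ = 9·3 + 3·2 = 33.

33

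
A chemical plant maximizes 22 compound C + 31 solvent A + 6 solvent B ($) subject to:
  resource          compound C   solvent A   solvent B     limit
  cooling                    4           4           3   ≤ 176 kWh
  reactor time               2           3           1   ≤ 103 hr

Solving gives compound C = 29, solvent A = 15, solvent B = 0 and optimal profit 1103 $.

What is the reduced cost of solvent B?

At the optimum: cooling uses 176 of 176 (binding); reactor time uses 103 of 103 (binding).
The binding rows give the dual system: 4·y_cooling + 2·y_reactor time = 22 and 4·y_cooling + 3·y_reactor time = 31.
Solving: y_cooling = 1, y_reactor time = 9.
Reduced cost of solvent B: c₃ − yᵀa₃ = 6 − (1·3 + 9·1) = 6 − 12 = -6.

-6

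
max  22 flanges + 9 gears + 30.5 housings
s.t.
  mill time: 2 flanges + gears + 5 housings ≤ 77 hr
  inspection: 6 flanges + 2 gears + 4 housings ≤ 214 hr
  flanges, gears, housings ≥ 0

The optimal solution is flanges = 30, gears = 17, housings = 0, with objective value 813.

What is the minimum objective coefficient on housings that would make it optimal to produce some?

Both mill time and inspection are binding at x*.
The binding rows give the dual system: 2·y_mill time + 6·y_inspection = 22 and 1·y_mill time + 2·y_inspection = 9.
→ y_mill time = 5 and y_inspection = 2.
housings enters the basis when its profit ≥ yᵀa₃ = 5·5 + 2·4 = 33.

33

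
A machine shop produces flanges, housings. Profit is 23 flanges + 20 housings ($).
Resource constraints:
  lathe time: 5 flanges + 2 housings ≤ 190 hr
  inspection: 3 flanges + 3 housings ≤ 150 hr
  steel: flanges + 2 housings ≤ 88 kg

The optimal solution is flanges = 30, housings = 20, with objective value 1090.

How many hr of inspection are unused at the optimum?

0

inspection used = 3·30 + 3·20 = 150; slack = 150 − 150 = 0.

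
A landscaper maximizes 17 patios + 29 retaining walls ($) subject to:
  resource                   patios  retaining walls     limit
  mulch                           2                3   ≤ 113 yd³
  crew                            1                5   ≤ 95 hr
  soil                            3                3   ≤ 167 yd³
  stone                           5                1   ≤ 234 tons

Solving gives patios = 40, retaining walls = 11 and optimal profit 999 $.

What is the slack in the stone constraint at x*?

stone used = 5·40 + 1·11 = 211; slack = 234 − 211 = 23.

23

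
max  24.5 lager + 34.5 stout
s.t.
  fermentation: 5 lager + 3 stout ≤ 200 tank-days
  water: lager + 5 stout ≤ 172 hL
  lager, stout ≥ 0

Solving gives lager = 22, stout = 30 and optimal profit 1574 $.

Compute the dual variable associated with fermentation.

Both fermentation and water are binding at x*.
Dual feasibility on the basic columns requires 5·y_fermentation + 1·y_water = 24.5, 3·y_fermentation + 5·y_water = 34.5.
Solving: y_fermentation = 4, y_water = 4.5.
Shadow price of fermentation = 4.

4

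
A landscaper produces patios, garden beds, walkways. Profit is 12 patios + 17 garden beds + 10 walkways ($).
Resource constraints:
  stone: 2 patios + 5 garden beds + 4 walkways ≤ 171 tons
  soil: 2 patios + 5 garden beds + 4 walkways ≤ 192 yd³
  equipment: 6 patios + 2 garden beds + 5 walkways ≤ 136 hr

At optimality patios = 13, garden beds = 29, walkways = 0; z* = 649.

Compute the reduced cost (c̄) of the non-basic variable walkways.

At the optimum: stone uses 171 of 171 (binding); soil uses 171 of 192 (slack = 21); equipment uses 136 of 136 (binding).
Since soil is not tight, its dual is 0.
The binding rows give the dual system: 2·y_stone + 6·y_equipment = 12 and 5·y_stone + 2·y_equipment = 17.
This yields shadow prices y_stone = 3, y_equipment = 1.
Reduced cost of walkways: c₃ − yᵀa₃ = 10 − (3·4 + 1·5) = 10 − 17 = -7.

-7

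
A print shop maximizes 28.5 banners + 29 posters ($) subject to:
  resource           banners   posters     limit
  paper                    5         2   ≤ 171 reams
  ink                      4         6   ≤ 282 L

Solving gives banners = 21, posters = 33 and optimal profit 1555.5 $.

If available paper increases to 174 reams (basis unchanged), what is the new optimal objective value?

1563

At the optimum: paper uses 171 of 171 (binding); ink uses 282 of 282 (binding).
The binding rows give the dual system: 5·y_paper + 4·y_ink = 28.5 and 2·y_paper + 6·y_ink = 29.
This yields shadow prices y_paper = 2.5, y_ink = 4.
Δz = y_paper·Δb = 2.5 × (3) = 7.5, so new z* = 1555.5 + 7.5 = 1563.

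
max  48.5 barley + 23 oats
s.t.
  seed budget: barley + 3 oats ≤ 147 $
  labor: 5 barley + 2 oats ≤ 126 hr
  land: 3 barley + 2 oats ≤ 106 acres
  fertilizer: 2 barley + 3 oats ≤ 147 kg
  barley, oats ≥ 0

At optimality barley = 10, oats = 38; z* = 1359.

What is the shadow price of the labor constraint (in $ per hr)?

At the optimum: seed budget uses 124 of 147 (slack = 23); labor uses 126 of 126 (binding); land uses 106 of 106 (binding); fertilizer uses 134 of 147 (slack = 13).
By complementary slackness, y = 0 for the non-binding constraints.
Dual feasibility on the basic columns requires 5·y_labor + 3·y_land = 48.5, 2·y_labor + 2·y_land = 23.
→ y_labor = 7 and y_land = 4.5.
Shadow price of labor = 7.

7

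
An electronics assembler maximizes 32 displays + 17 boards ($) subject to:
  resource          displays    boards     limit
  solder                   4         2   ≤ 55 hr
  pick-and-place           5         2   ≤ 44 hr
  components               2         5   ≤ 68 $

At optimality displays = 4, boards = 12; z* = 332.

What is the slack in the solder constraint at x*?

15

solder used = 4·4 + 2·12 = 40; slack = 55 − 40 = 15.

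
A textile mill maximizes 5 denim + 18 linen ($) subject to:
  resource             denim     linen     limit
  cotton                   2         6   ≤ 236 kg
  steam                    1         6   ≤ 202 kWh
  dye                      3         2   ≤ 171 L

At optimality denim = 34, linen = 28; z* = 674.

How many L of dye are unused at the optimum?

13

dye used = 3·34 + 2·28 = 158; slack = 171 − 158 = 13.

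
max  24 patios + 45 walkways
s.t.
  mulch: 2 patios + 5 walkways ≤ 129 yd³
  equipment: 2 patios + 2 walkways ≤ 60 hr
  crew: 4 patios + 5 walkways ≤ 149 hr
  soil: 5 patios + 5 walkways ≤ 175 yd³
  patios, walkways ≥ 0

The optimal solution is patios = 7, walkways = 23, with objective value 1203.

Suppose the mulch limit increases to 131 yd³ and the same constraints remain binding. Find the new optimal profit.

1217

At the optimum: mulch uses 129 of 129 (binding); equipment uses 60 of 60 (binding); crew uses 143 of 149 (slack = 6); soil uses 150 of 175 (slack = 25).
Slack constraints have shadow price 0 (complementary slackness).
From A_Bᵀ y = c: 2·y_mulch + 2·y_equipment = 24; 5·y_mulch + 2·y_equipment = 45.
→ y_mulch = 7 and y_equipment = 5.
Δz = y_mulch·Δb = 7 × (2) = 14, so new z* = 1203 + 14 = 1217.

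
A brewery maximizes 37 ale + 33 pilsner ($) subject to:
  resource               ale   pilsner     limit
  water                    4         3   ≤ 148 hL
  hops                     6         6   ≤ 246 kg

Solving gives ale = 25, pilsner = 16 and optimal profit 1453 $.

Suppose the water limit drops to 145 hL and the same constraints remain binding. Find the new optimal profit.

1441

Both water and hops are binding at x*.
From A_Bᵀ y = c: 4·y_water + 6·y_hops = 37; 3·y_water + 6·y_hops = 33.
This yields shadow prices y_water = 4, y_hops = 3.5.
Δz = y_water·Δb = 4 × (-3) = -12, so new z* = 1453 − 12 = 1441.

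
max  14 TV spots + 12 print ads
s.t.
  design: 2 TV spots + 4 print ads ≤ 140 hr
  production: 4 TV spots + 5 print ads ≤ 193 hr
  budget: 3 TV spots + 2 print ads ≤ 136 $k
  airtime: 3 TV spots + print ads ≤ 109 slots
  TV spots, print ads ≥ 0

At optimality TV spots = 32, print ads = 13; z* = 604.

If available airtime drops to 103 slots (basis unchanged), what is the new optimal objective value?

At the optimum: design uses 116 of 140 (slack = 24); production uses 193 of 193 (binding); budget uses 122 of 136 (slack = 14); airtime uses 109 of 109 (binding).
Since design, budget are not tight, their duals are 0.
Dual feasibility on the basic columns requires 4·y_production + 3·y_airtime = 14, 5·y_production + 1·y_airtime = 12.
This yields shadow prices y_production = 2, y_airtime = 2.
Δz = y_airtime·Δb = 2 × (-6) = -12, so new z* = 604 − 12 = 592.

592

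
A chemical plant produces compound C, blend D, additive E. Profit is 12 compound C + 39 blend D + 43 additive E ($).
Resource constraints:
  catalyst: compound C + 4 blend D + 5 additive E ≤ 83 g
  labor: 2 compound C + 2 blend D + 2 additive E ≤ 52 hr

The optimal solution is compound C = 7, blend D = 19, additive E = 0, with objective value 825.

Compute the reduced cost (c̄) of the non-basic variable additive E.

Check each constraint at x*: catalyst 83/83 (tight); labor 52/52 (tight).
The binding rows give the dual system: 1·y_catalyst + 2·y_labor = 12 and 4·y_catalyst + 2·y_labor = 39.
Solving: y_catalyst = 9, y_labor = 1.5.
Reduced cost of additive E: c₃ − yᵀa₃ = 43 − (9·5 + 1.5·2) = 43 − 48 = -5.

-5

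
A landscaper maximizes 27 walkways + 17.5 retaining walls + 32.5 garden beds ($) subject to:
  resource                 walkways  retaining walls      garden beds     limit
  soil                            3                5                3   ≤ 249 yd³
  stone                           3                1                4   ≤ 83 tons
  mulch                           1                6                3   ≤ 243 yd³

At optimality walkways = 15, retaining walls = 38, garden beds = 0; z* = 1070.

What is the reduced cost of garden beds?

-6

At the optimum: soil uses 235 of 249 (slack = 14); stone uses 83 of 83 (binding); mulch uses 243 of 243 (binding).
Since soil is not tight, its dual is 0.
Dual feasibility on the basic columns requires 3·y_stone + 1·y_mulch = 27, 1·y_stone + 6·y_mulch = 17.5.
→ y_stone = 8.5 and y_mulch = 1.5.
Reduced cost of garden beds: c₃ − yᵀa₃ = 32.5 − (8.5·4 + 1.5·3) = 32.5 − 38.5 = -6.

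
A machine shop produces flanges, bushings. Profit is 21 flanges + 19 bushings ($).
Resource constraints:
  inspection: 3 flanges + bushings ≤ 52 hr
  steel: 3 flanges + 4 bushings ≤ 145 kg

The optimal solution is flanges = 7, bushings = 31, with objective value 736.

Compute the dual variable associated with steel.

4

Check each constraint at x*: inspection 52/52 (tight); steel 145/145 (tight).
The binding rows give the dual system: 3·y_inspection + 3·y_steel = 21 and 1·y_inspection + 4·y_steel = 19.
→ y_inspection = 3 and y_steel = 4.
Shadow price of steel = 4.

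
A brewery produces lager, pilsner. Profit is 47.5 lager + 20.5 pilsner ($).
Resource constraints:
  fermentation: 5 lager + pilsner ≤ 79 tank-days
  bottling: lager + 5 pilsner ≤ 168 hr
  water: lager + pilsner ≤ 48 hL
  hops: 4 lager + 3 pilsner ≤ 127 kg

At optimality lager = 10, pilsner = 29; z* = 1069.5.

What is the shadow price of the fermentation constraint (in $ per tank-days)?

At the optimum: fermentation uses 79 of 79 (binding); bottling uses 155 of 168 (slack = 13); water uses 39 of 48 (slack = 9); hops uses 127 of 127 (binding).
Since bottling, water are not tight, their duals are 0.
Dual feasibility on the basic columns requires 5·y_fermentation + 4·y_hops = 47.5, 1·y_fermentation + 3·y_hops = 20.5.
This yields shadow prices y_fermentation = 5.5, y_hops = 5.
Shadow price of fermentation = 5.5.

5.5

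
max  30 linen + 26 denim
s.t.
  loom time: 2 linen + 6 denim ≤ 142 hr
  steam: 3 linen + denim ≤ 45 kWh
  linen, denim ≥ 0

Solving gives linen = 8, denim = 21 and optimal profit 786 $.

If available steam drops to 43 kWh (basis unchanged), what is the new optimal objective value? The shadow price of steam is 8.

Δb = -2, so new z* = 786 + (8)·(-2) = 786 − 16 = 770.

770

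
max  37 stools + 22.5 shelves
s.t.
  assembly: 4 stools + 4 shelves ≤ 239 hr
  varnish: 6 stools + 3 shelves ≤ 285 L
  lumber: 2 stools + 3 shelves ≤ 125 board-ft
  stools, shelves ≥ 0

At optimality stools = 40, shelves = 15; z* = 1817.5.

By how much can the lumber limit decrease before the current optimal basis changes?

30

Binding constraints: varnish, lumber. The basis is B = [[6,3],[2,3]] with det 12.
Per unit decrease in lumber, x* moves by d = (0.25, -0.5).
The basis stays optimal until shelves reaches 0; allowable decrease = 30 board-ft.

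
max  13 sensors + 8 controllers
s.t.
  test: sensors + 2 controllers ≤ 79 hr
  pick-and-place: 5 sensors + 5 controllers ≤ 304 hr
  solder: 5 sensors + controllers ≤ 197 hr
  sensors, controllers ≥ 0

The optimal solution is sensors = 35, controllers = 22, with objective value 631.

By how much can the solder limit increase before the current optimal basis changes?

34.2

Binding constraints: test, solder. The basis is B = [[1,2],[5,1]] with det -9.
Per unit increase in solder, x* moves by d = (0.2222, -0.1111).
The basis stays optimal until pick-and-place becomes binding; allowable increase = 34.2 hr.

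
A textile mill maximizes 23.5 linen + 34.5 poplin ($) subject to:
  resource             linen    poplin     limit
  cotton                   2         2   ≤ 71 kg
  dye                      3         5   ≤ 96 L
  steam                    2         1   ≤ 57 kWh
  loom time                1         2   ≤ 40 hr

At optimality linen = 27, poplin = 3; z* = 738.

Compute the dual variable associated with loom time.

Check each constraint at x*: cotton 60/71 (slack 11); dye 96/96 (tight); steam 57/57 (tight); loom time 33/40 (slack 7).
Since cotton, loom time are not tight, their duals are 0.
From A_Bᵀ y = c: 3·y_dye + 2·y_steam = 23.5; 5·y_dye + 1·y_steam = 34.5.
→ y_dye = 6.5 and y_steam = 2.
Shadow price of loom time = 0.

0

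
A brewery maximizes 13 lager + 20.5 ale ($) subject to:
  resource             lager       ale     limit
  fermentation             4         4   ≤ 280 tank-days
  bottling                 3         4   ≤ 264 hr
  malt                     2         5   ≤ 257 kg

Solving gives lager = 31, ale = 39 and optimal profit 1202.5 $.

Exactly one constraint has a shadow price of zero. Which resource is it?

bottling

fermentation: 280/280 (binding)
bottling: 249/264 (slack 15)
malt: 257/257 (binding)
By complementary slackness, a constraint with positive slack has shadow price 0 → bottling.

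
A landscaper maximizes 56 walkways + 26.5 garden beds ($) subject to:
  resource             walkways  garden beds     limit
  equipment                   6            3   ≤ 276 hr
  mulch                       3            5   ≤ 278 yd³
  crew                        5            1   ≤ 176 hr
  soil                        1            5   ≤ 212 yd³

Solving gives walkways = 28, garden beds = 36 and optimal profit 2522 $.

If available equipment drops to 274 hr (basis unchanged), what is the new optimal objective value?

Binding: equipment and crew. Non-binding: mulch (14 unused), soil (4 unused).
Slack constraints have shadow price 0 (complementary slackness).
Dual feasibility on the basic columns requires 6·y_equipment + 5·y_crew = 56, 3·y_equipment + 1·y_crew = 26.5.
→ y_equipment = 8.5 and y_crew = 1.
Δz = y_equipment·Δb = 8.5 × (-2) = -17, so new z* = 2522 − 17 = 2505.

2505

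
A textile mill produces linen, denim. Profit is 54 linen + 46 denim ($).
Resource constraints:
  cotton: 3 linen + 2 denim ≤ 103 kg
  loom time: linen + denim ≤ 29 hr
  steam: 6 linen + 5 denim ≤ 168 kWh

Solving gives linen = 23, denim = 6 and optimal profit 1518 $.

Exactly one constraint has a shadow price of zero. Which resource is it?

cotton

cotton: 81/103 (slack 22)
loom time: 29/29 (binding)
steam: 168/168 (binding)
By complementary slackness, a constraint with positive slack has shadow price 0 → cotton.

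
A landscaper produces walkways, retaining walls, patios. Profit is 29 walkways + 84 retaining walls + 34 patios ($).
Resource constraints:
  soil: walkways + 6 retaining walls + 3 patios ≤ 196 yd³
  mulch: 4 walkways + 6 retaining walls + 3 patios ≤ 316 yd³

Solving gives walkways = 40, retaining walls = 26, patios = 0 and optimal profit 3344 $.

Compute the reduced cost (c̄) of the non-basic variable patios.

Check each constraint at x*: soil 196/196 (tight); mulch 316/316 (tight).
Dual feasibility on the basic columns requires 1·y_soil + 4·y_mulch = 29, 6·y_soil + 6·y_mulch = 84.
This yields shadow prices y_soil = 9, y_mulch = 5.
Reduced cost of patios: c₃ − yᵀa₃ = 34 − (9·3 + 5·3) = 34 − 42 = -8.

-8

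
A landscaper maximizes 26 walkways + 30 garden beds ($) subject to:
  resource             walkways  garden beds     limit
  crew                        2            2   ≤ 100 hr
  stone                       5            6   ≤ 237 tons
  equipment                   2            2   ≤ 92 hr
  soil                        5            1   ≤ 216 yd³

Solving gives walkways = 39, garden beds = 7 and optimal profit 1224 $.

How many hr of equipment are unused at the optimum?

equipment used = 2·39 + 2·7 = 92; slack = 92 − 92 = 0.

0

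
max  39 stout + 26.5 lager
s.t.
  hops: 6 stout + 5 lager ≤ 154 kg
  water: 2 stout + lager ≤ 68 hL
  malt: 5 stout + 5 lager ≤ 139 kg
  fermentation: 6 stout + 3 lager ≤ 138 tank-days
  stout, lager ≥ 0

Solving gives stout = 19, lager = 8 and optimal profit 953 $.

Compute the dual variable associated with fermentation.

3

At the optimum: hops uses 154 of 154 (binding); water uses 46 of 68 (slack = 22); malt uses 135 of 139 (slack = 4); fermentation uses 138 of 138 (binding).
Slack constraints have shadow price 0 (complementary slackness).
Dual feasibility on the basic columns requires 6·y_hops + 6·y_fermentation = 39, 5·y_hops + 3·y_fermentation = 26.5.
Solving: y_hops = 3.5, y_fermentation = 3.
Shadow price of fermentation = 3.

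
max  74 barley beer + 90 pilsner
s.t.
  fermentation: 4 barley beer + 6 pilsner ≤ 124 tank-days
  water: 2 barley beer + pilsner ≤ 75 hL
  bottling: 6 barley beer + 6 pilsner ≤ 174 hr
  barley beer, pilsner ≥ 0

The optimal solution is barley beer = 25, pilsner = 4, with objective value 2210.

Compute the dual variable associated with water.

Check each constraint at x*: fermentation 124/124 (tight); water 54/75 (slack 21); bottling 174/174 (tight).
By complementary slackness, y = 0 for the non-binding constraint.
From A_Bᵀ y = c: 4·y_fermentation + 6·y_bottling = 74; 6·y_fermentation + 6·y_bottling = 90.
This yields shadow prices y_fermentation = 8, y_bottling = 7.
Shadow price of water = 0.

0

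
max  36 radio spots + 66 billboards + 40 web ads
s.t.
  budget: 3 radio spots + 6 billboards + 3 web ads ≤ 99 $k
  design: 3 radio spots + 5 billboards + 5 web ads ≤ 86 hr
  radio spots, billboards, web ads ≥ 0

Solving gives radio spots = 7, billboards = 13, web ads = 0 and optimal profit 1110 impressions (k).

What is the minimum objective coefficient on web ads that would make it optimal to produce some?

48

Check each constraint at x*: budget 99/99 (tight); design 86/86 (tight).
From A_Bᵀ y = c: 3·y_budget + 3·y_design = 36; 6·y_budget + 5·y_design = 66.
This yields shadow prices y_budget = 6, y_design = 6.
web ads enters the basis when its profit ≥ yᵀa₃ = 6·3 + 6·5 = 48.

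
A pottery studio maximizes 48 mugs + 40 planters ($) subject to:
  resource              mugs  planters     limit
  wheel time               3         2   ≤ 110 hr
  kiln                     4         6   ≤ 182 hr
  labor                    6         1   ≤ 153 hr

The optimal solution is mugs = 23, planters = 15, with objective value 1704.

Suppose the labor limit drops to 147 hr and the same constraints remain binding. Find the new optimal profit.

1680

At the optimum: wheel time uses 99 of 110 (slack = 11); kiln uses 182 of 182 (binding); labor uses 153 of 153 (binding).
Since wheel time is not tight, its dual is 0.
The binding rows give the dual system: 4·y_kiln + 6·y_labor = 48 and 6·y_kiln + 1·y_labor = 40.
This yields shadow prices y_kiln = 6, y_labor = 4.
Δz = y_labor·Δb = 4 × (-6) = -24, so new z* = 1704 − 24 = 1680.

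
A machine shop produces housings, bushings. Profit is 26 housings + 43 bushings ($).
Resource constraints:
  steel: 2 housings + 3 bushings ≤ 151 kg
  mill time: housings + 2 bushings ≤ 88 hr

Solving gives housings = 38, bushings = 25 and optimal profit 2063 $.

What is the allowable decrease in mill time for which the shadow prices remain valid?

Binding constraints: steel, mill time. The basis is B = [[2,3],[1,2]] with det 1.
Per unit decrease in mill time, x* moves by d = (3, -2).
The basis stays optimal until bushings reaches 0; allowable decrease = 12.5 hr.

12.5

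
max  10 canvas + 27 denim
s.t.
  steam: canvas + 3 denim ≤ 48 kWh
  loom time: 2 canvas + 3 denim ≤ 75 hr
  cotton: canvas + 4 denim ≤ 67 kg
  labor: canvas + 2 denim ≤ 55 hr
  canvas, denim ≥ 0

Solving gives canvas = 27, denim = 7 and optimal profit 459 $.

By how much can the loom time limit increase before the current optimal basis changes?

21

Binding constraints: steam, loom time. The basis is B = [[1,3],[2,3]] with det -3.
Per unit increase in loom time, x* moves by d = (1, -0.3333).
The basis stays optimal until denim reaches 0; allowable increase = 21 hr.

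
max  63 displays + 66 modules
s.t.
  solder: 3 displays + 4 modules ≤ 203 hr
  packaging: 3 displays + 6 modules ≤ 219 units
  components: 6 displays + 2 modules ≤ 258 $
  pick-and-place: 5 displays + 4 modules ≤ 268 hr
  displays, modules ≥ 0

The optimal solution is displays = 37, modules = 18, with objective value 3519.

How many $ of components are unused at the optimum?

0

components used = 6·37 + 2·18 = 258; slack = 258 − 258 = 0.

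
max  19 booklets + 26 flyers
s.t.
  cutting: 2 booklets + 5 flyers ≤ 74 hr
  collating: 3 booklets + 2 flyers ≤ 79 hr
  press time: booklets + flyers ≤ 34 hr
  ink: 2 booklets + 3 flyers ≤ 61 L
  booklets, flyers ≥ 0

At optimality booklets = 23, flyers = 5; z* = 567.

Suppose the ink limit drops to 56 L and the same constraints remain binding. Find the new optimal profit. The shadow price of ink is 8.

527

Δb = -5, so new z* = 567 + (8)·(-5) = 567 − 40 = 527.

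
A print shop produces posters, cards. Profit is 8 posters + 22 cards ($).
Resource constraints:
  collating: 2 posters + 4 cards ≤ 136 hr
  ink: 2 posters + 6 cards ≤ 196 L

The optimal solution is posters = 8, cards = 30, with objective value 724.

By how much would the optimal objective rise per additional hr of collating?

At the optimum: collating uses 136 of 136 (binding); ink uses 196 of 196 (binding).
From A_Bᵀ y = c: 2·y_collating + 2·y_ink = 8; 4·y_collating + 6·y_ink = 22.
→ y_collating = 1 and y_ink = 3.
Shadow price of collating = 1.

1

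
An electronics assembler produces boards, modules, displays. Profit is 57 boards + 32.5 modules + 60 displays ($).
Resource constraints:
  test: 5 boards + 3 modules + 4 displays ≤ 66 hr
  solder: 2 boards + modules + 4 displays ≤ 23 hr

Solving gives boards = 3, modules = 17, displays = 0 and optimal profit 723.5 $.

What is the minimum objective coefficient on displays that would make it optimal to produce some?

66

At the optimum: test uses 66 of 66 (binding); solder uses 23 of 23 (binding).
From A_Bᵀ y = c: 5·y_test + 2·y_solder = 57; 3·y_test + 1·y_solder = 32.5.
This yields shadow prices y_test = 8, y_solder = 8.5.
displays enters the basis when its profit ≥ yᵀa₃ = 8·4 + 8.5·4 = 66.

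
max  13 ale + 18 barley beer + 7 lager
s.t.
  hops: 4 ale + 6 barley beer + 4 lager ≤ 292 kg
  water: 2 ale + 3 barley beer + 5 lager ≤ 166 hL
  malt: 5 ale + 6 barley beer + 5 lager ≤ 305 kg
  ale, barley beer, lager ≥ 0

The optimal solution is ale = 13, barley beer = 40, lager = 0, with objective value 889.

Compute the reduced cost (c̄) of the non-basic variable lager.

Binding: hops and malt. Non-binding: water (20 unused).
Slack constraints have shadow price 0 (complementary slackness).
From A_Bᵀ y = c: 4·y_hops + 5·y_malt = 13; 6·y_hops + 6·y_malt = 18.
This yields shadow prices y_hops = 2, y_malt = 1.
Reduced cost of lager: c₃ − yᵀa₃ = 7 − (2·4 + 1·5) = 7 − 13 = -6.

-6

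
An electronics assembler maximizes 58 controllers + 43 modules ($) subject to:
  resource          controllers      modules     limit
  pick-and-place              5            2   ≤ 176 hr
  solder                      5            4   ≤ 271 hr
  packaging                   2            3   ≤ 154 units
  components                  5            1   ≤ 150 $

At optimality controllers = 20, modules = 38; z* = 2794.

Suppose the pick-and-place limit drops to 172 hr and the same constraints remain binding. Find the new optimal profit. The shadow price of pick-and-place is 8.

2762

Δb = -4, so new z* = 2794 + (8)·(-4) = 2794 − 32 = 2762.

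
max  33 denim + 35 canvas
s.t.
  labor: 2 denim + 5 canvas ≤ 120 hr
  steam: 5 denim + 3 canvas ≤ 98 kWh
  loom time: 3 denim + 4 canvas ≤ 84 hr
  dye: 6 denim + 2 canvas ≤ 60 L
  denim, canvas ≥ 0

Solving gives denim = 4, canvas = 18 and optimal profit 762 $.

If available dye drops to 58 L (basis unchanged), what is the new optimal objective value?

At the optimum: labor uses 98 of 120 (slack = 22); steam uses 74 of 98 (slack = 24); loom time uses 84 of 84 (binding); dye uses 60 of 60 (binding).
By complementary slackness, y = 0 for the non-binding constraints.
From A_Bᵀ y = c: 3·y_loom time + 6·y_dye = 33; 4·y_loom time + 2·y_dye = 35.
→ y_loom time = 8 and y_dye = 1.5.
Δz = y_dye·Δb = 1.5 × (-2) = -3, so new z* = 762 − 3 = 759.

759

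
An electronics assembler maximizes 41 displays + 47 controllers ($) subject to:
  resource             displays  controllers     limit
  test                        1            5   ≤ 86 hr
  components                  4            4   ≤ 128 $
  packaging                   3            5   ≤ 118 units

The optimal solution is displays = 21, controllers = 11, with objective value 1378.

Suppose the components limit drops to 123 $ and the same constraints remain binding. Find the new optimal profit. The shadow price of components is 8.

Δb = -5, so new z* = 1378 + (8)·(-5) = 1378 − 40 = 1338.

1338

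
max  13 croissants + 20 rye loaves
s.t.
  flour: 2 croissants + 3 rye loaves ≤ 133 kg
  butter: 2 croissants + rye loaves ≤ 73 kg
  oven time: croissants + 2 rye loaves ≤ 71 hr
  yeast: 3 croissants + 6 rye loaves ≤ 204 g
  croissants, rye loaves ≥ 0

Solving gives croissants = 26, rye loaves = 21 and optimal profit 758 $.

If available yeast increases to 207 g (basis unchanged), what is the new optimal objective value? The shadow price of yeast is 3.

Δb = 3, so new z* = 758 + (3)·(3) = 758 + 9 = 767.

767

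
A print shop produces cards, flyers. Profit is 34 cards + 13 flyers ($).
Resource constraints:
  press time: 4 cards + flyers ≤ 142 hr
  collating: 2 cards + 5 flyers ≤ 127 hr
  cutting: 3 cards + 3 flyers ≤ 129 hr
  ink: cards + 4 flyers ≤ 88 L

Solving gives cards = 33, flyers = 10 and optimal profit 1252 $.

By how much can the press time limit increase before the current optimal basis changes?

30

Binding constraints: press time, cutting. The basis is B = [[4,1],[3,3]] with det 9.
Per unit increase in press time, x* moves by d = (0.3333, -0.3333).
The basis stays optimal until flyers reaches 0; allowable increase = 30 hr.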